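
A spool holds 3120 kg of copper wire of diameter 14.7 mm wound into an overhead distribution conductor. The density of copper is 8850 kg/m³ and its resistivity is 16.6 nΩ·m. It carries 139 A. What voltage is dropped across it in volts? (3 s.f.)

28.2 V

ρ = 16.6 nΩ·m = 1.66×10^-8 Ω·m
A = π(d/2)² = π(7.3500e-03 m)² = 1.6972e-04 m²
L = m/(density·A) = 3120/(8850×1.6972e-04) = 2077 m
R = ρL/A = (1.66×10^-8)(2077)/(1.6972e-04) = 0.2032 Ω
V = IR = 139 × 0.2032 = 28.2 V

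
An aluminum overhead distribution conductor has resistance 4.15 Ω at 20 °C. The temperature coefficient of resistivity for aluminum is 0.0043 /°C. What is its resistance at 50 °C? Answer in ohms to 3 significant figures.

4.69 Ω

ΔT = 50 − 20 = 30 °C
R = R₀(1 + αΔT) = 4.15 × (1 + 0.0043×30) = 4.15 × 1.129 = 4.69 Ω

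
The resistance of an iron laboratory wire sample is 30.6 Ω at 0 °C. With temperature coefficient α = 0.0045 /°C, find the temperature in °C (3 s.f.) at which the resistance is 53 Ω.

R = R₀(1 + α(T − T₀)) ⇒ T = T₀ + (R/R₀ − 1)/α
T = 0 + (53/30.6 − 1)/0.0045 = 0 + (0.732)/0.0045 = 163 °C

163 °C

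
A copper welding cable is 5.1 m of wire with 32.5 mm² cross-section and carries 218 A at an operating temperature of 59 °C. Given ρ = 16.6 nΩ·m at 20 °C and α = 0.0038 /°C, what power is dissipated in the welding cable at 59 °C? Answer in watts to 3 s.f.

ρ = 16.6 nΩ·m = 1.66×10^-8 Ω·m
A = 32.5 mm² = 3.250e-05 m²
R₍20₎ = ρL/A = (1.66×10^-8)(5.1)/(3.250e-05) = 0.002605 Ω
R₍59₎ = R₍20₎(1 + αΔT) = 0.002605 × (1 + 0.0038×39) = 0.002991 Ω
P = I²R = (218)² × 0.002991 = 142 W

142 W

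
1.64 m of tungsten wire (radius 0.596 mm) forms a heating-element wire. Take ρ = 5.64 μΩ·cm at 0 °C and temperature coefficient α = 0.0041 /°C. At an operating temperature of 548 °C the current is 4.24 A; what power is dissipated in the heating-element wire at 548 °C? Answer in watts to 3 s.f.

ρ = 5.64 μΩ·cm = 5.64×10^-8 Ω·m
A = πr² = π(5.9600e-04 m)² = 1.116e-06 m²
R₍0₎ = ρL/A = (5.64×10^-8)(1.64)/(1.116e-06) = 0.08289 Ω
R₍548₎ = R₍0₎(1 + αΔT) = 0.08289 × (1 + 0.0041×548) = 0.2691 Ω
P = I²R = (4.24)² × 0.2691 = 4.84 W

4.84 W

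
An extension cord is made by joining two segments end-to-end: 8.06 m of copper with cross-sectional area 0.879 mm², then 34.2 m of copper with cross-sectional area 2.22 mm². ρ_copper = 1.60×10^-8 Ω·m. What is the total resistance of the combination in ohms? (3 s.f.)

0.393 Ω

Segment 1: A = 0.879 mm² = 8.790e-07 m²
R₁ = ρL/A = (1.60×10^-8)(8.06)/(8.790e-07) = 0.1467 Ω
Segment 2: A = 2.22 mm² = 2.220e-06 m²
R₂ = (1.60×10^-8)(34.2)/(2.220e-06) = 0.2465 Ω
R = R₁ + R₂ = 0.393 Ω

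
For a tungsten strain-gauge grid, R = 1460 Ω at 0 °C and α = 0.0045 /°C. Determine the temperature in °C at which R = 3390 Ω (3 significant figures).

294 °C

R = R₀(1 + α(T − T₀)) ⇒ T = T₀ + (R/R₀ − 1)/α
T = 0 + (3390/1460 − 1)/0.0045 = 0 + (1.322)/0.0045 = 294 °C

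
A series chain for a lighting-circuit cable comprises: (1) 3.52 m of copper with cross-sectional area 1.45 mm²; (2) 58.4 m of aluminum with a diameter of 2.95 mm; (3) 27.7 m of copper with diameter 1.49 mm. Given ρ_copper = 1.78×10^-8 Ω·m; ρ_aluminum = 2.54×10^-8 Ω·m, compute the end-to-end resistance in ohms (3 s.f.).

Seg 1: A = 1.45 mm² = 1.450e-06 m²
R_1 = (1.78×10^-8)(3.52)/(1.450e-06) = 0.04321 Ω
Seg 2: A = π(d/2)² = π(1.4750e-03 m)² = 6.835e-06 m²
R_2 = (2.54×10^-8)(58.4)/(6.835e-06) = 0.217 Ω
Seg 3: A = π(d/2)² = π(7.4500e-04 m)² = 1.744e-06 m²
R_3 = (1.78×10^-8)(27.7)/(1.744e-06) = 0.2828 Ω
R_total = R_1 + R_2 + R_3 = 0.543 Ω

0.543 Ω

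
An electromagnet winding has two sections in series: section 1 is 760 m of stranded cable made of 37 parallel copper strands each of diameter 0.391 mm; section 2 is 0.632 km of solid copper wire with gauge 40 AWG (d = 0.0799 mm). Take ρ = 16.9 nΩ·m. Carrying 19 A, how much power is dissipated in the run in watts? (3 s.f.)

ρ = 16.9 nΩ·m = 1.69×10^-8 Ω·m
Section 1: A_strand = π(1.9550e-04)² = 1.201e-07 m²; R₁ = ρL/(N·A_s) = (1.69×10^-8)(760)/(37×1.201e-07) = 2.891 Ω
Section 2: A = π(0.0799/2 mm)² = π(3.9950e-05 m)² = 5.014e-09 m²
R₂ = (1.69×10^-8)(632)/(5.014e-09) = 2130 Ω
R = R₁ + R₂ = 2133 Ω
P = I²R = (19)² × 2133 = 7.70×10^5 W

7.70×10^5 W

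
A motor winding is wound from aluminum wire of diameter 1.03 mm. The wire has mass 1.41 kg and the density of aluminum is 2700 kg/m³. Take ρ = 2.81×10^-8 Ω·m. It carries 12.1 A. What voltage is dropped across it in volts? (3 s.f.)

256 V

A = π(d/2)² = π(5.1500e-04 m)² = 8.3323e-07 m²
L = m/(density·A) = 1.41/(2700×8.3323e-07) = 626.7 m
R = ρL/A = (2.81×10^-8)(626.7)/(8.3323e-07) = 21.14 Ω
V = IR = 12.1 × 21.14 = 256 V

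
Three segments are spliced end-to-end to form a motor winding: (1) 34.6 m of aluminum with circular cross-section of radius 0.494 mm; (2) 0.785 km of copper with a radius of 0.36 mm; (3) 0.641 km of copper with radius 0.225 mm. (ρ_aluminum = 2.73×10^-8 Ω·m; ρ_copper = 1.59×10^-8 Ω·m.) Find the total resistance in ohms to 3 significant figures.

96.0 Ω

Seg 1: A = πr² = π(4.9400e-04 m)² = 7.667e-07 m²
R_1 = (2.73×10^-8)(34.6)/(7.667e-07) = 1.232 Ω
Seg 2: A = πr² = π(3.6000e-04 m)² = 4.072e-07 m²
R_2 = (1.59×10^-8)(785)/(4.072e-07) = 30.66 Ω
Seg 3: A = πr² = π(2.2500e-04 m)² = 1.590e-07 m²
R_3 = (1.59×10^-8)(641)/(1.590e-07) = 64.08 Ω
R_total = R_1 + R_2 + R_3 = 96.0 Ω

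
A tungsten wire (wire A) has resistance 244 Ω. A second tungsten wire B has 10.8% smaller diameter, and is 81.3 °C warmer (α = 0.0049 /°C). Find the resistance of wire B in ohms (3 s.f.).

429 Ω

R ∝ ρL/d² with ρ ∝ (1+αΔT), so R_B/R_A = (1 − 10.8/100)⁻² × (1 + 0.0049×81.3)
= 1.257 × 1.398 = 1.758
R_B = 1.758 × 244 = 429 Ω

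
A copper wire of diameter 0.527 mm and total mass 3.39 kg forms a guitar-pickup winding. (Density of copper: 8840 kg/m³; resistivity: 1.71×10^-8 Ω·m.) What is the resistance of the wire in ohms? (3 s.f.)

138 Ω

A = π(d/2)² = π(2.6350e-04 m)² = 2.1813e-07 m²
L = m/(density·A) = 3.39/(8840×2.1813e-07) = 1758 m
R = ρL/A = (1.71×10^-8)(1758)/(2.1813e-07) = 138 Ω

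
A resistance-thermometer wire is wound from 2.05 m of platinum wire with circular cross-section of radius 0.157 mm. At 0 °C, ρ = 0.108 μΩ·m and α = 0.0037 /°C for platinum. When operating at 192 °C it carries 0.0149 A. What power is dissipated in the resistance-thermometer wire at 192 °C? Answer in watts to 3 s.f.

0.00109 W

ρ = 0.108 μΩ·m = 1.08×10^-7 Ω·m
A = πr² = π(1.5700e-04 m)² = 7.744e-08 m²
R₍0₎ = ρL/A = (1.08×10^-7)(2.05)/(7.744e-08) = 2.859 Ω
R₍192₎ = R₍0₎(1 + αΔT) = 2.859 × (1 + 0.0037×192) = 4.89 Ω
P = I²R = (0.0149)² × 4.89 = 0.00109 W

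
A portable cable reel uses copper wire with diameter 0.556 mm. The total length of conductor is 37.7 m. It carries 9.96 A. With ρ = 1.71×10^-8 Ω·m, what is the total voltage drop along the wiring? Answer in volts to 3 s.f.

26.4 V

A = π(d/2)² = π(2.7800e-04 m)² = 2.428e-07 m²
R = ρL/A = (1.71×10^-8)(37.7)/(2.428e-07) = 2.655 Ω
V = IR = 9.96 × 2.655 = 26.4 V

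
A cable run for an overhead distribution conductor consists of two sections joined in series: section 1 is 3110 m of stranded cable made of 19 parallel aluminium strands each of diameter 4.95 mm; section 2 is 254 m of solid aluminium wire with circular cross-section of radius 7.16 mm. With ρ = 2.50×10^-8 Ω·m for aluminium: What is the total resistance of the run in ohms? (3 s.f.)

0.252 Ω

Section 1: A_strand = π(2.4750e-03)² = 1.924e-05 m²; R₁ = ρL/(N·A_s) = (2.50×10^-8)(3110)/(19×1.924e-05) = 0.2126 Ω
Section 2: A = πr² = π(7.1600e-03 m)² = 1.611e-04 m²
R₂ = (2.50×10^-8)(254)/(1.611e-04) = 0.03943 Ω
R = R₁ + R₂ = 0.252 Ω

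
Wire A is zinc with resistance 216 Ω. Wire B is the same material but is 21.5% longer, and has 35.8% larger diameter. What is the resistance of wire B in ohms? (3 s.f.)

142 Ω

R ∝ L/d², so R_B/R_A = (1 + 21.5/100) × (1 + 35.8/100)⁻²
= 1.215 × 0.5423 = 0.6588
R_B = 0.6588 × 216 = 142 Ω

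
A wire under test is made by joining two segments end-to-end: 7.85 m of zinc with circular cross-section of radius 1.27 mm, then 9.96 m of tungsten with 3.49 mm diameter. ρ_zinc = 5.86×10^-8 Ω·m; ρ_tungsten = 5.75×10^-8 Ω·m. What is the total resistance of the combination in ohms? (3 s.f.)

0.151 Ω

Segment 1: A = πr² = π(1.2700e-03 m)² = 5.067e-06 m²
R₁ = ρL/A = (5.86×10^-8)(7.85)/(5.067e-06) = 0.09078 Ω
Segment 2: A = π(d/2)² = π(1.7450e-03 m)² = 9.566e-06 m²
R₂ = (5.75×10^-8)(9.96)/(9.566e-06) = 0.05987 Ω
R = R₁ + R₂ = 0.151 Ω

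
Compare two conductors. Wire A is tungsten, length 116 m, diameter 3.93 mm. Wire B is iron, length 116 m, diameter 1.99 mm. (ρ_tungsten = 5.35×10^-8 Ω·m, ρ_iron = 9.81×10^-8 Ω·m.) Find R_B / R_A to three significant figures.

7.15

R ∝ ρL/d², so R_B/R_A = (ρ_B/ρ_A) × (d_A/d_B)²
= (9.81×10^-8/5.35×10^-8) × (3.93/1.99)² = 7.15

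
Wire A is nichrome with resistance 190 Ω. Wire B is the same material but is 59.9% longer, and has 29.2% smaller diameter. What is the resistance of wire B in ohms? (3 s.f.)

606 Ω

R ∝ L/d², so R_B/R_A = (1 + 59.9/100) × (1 − 29.2/100)⁻²
= 1.599 × 1.995 = 3.19
R_B = 3.19 × 190 = 606 Ω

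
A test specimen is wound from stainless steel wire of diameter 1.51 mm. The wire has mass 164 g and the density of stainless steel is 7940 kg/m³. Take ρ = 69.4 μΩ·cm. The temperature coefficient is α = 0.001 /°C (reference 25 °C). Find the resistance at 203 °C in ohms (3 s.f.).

ρ = 69.4 μΩ·cm = 6.94×10^-7 Ω·m
A = π(d/2)² = π(7.5500e-04 m)² = 1.7908e-06 m²
L = m/(density·A) = 0.164/(7940×1.7908e-06) = 11.53 m
R = ρL/A = (6.94×10^-7)(11.53)/(1.7908e-06) = 4.47 Ω
R(203 °C) = 4.47 × (1 + 0.001×178) = 5.27 Ω

5.27 Ω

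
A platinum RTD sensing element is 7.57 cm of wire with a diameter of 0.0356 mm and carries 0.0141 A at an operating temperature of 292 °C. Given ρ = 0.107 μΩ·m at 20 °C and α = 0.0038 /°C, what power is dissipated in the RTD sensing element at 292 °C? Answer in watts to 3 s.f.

0.00329 W

ρ = 0.107 μΩ·m = 1.07×10^-7 Ω·m
A = π(d/2)² = π(1.7800e-05 m)² = 9.954e-10 m²
R₍20₎ = ρL/A = (1.07×10^-7)(0.0757)/(9.954e-10) = 8.137 Ω
R₍292₎ = R₍20₎(1 + αΔT) = 8.137 × (1 + 0.0038×272) = 16.55 Ω
P = I²R = (0.0141)² × 16.55 = 0.00329 W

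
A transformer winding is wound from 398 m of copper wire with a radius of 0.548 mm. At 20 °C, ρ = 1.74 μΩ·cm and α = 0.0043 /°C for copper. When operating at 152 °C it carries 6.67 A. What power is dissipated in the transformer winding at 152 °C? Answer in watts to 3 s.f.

ρ = 1.74 μΩ·cm = 1.74×10^-8 Ω·m
A = πr² = π(5.4800e-04 m)² = 9.434e-07 m²
R₍20₎ = ρL/A = (1.74×10^-8)(398)/(9.434e-07) = 7.34 Ω
R₍152₎ = R₍20₎(1 + αΔT) = 7.34 × (1 + 0.0043×132) = 11.51 Ω
P = I²R = (6.67)² × 11.51 = 512 W

512 W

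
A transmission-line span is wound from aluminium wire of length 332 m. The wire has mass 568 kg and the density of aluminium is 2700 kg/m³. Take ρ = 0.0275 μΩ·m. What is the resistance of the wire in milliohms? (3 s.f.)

ρ = 0.0275 μΩ·m = 2.75×10^-8 Ω·m
A = m/(density·L) = 568/(2700×332) = 6.3365e-04 m²
R = ρL/A = (2.75×10^-8)(332)/(6.3365e-04) = 14.4 mΩ

14.4 mΩ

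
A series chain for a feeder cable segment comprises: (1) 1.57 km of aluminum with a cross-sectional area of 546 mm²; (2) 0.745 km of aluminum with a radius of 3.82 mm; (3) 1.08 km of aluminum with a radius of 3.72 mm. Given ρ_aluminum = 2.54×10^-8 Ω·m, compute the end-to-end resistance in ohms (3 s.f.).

1.12 Ω

Seg 1: A = 546 mm² = 5.460e-04 m²
R_1 = (2.54×10^-8)(1570)/(5.460e-04) = 0.07304 Ω
Seg 2: A = πr² = π(3.8200e-03 m)² = 4.584e-05 m²
R_2 = (2.54×10^-8)(745)/(4.584e-05) = 0.4128 Ω
Seg 3: A = πr² = π(3.7200e-03 m)² = 4.347e-05 m²
R_3 = (2.54×10^-8)(1080)/(4.347e-05) = 0.631 Ω
R_total = R_1 + R_2 + R_3 = 1.12 Ω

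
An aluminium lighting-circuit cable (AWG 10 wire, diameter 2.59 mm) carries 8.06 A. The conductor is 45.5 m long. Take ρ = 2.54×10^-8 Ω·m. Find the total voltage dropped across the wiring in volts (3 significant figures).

1.77 V

A = π(2.59/2 mm)² = π(1.2950e-03 m)² = 5.269e-06 m²
R = ρL/A = (2.54×10^-8)(45.5)/(5.269e-06) = 0.2194 Ω
V = IR = 8.06 × 0.2194 = 1.77 V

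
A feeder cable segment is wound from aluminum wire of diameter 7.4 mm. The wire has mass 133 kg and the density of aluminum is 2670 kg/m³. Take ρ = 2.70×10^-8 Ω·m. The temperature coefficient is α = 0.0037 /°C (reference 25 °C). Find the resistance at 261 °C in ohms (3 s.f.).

A = π(d/2)² = π(3.7000e-03 m)² = 4.3008e-05 m²
L = m/(density·A) = 133/(2670×4.3008e-05) = 1158 m
R = ρL/A = (2.70×10^-8)(1158)/(4.3008e-05) = 0.7271 Ω
R(261 °C) = 0.7271 × (1 + 0.0037×236) = 1.36 Ω

1.36 Ω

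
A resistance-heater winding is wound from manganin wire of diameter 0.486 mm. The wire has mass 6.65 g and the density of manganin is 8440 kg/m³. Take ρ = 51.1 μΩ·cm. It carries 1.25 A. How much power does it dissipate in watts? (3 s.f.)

18.3 W

ρ = 51.1 μΩ·cm = 5.11×10^-7 Ω·m
A = π(d/2)² = π(2.4300e-04 m)² = 1.8551e-07 m²
L = m/(density·A) = 0.00665/(8440×1.8551e-07) = 4.247 m
R = ρL/A = (5.11×10^-7)(4.247)/(1.8551e-07) = 11.7 Ω
P = I²R = (1.25)² × 11.7 = 18.3 W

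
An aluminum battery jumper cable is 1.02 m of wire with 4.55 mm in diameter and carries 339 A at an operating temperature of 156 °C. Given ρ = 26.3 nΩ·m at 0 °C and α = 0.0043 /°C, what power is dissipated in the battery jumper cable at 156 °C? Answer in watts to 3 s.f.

317 W

ρ = 26.3 nΩ·m = 2.63×10^-8 Ω·m
A = π(d/2)² = π(2.2750e-03 m)² = 1.626e-05 m²
R₍0₎ = ρL/A = (2.63×10^-8)(1.02)/(1.626e-05) = 0.00165 Ω
R₍156₎ = R₍0₎(1 + αΔT) = 0.00165 × (1 + 0.0043×156) = 0.002757 Ω
P = I²R = (339)² × 0.002757 = 317 W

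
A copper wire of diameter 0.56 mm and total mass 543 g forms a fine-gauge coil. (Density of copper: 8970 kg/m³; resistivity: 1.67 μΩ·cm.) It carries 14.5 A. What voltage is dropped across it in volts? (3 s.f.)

ρ = 1.67 μΩ·cm = 1.67×10^-8 Ω·m
A = π(d/2)² = π(2.8000e-04 m)² = 2.4630e-07 m²
L = m/(density·A) = 0.543/(8970×2.4630e-07) = 245.8 m
R = ρL/A = (1.67×10^-8)(245.8)/(2.4630e-07) = 16.66 Ω
V = IR = 14.5 × 16.66 = 242 V

242 V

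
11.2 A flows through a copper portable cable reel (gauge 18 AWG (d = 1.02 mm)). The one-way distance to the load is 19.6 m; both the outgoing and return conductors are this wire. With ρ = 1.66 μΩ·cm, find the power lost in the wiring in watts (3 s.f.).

99.9 W

ρ = 1.66 μΩ·cm = 1.66×10^-8 Ω·m
A = π(1.02/2 mm)² = π(5.1000e-04 m)² = 8.171e-07 m²
Total conductor length (both ways) L = 2 × 19.6 = 39.2 m
R = ρL/A = (1.66×10^-8)(39.2)/(8.171e-07) = 0.7963 Ω
P = I²R = (11.2)² × 0.7963 = 99.9 W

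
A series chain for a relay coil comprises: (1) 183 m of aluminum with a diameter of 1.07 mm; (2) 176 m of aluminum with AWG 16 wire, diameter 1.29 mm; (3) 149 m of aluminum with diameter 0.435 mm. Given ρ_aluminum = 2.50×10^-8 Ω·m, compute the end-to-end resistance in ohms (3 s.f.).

33.5 Ω

Seg 1: A = π(d/2)² = π(5.3500e-04 m)² = 8.992e-07 m²
R_1 = (2.50×10^-8)(183)/(8.992e-07) = 5.088 Ω
Seg 2: A = π(1.29/2 mm)² = π(6.4500e-04 m)² = 1.307e-06 m²
R_2 = (2.50×10^-8)(176)/(1.307e-06) = 3.367 Ω
Seg 3: A = π(d/2)² = π(2.1750e-04 m)² = 1.486e-07 m²
R_3 = (2.50×10^-8)(149)/(1.486e-07) = 25.06 Ω
R_total = R_1 + R_2 + R_3 = 33.5 Ω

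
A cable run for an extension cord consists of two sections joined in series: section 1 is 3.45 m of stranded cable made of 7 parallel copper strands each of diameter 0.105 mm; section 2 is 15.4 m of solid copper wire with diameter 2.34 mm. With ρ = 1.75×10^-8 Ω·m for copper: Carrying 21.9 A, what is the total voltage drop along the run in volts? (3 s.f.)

Section 1: A_strand = π(5.2500e-05)² = 8.659e-09 m²; R₁ = ρL/(N·A_s) = (1.75×10^-8)(3.45)/(7×8.659e-09) = 0.9961 Ω
Section 2: A = π(d/2)² = π(1.1700e-03 m)² = 4.301e-06 m²
R₂ = (1.75×10^-8)(15.4)/(4.301e-06) = 0.06267 Ω
R = R₁ + R₂ = 1.059 Ω
V = IR = 21.9 × 1.059 = 23.2 V

23.2 V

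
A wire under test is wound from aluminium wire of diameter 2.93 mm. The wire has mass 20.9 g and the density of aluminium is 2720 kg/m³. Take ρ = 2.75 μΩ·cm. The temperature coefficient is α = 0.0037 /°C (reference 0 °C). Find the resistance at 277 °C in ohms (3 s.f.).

0.00941 Ω

ρ = 2.75 μΩ·cm = 2.75×10^-8 Ω·m
A = π(d/2)² = π(1.4650e-03 m)² = 6.7426e-06 m²
L = m/(density·A) = 0.0209/(2720×6.7426e-06) = 1.14 m
R = ρL/A = (2.75×10^-8)(1.14)/(6.7426e-06) = 0.004648 Ω
R(277 °C) = 0.004648 × (1 + 0.0037×277) = 0.00941 Ω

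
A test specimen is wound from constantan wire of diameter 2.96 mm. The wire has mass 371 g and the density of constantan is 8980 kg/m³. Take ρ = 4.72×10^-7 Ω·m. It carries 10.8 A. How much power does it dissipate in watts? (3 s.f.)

A = π(d/2)² = π(1.4800e-03 m)² = 6.8813e-06 m²
L = m/(density·A) = 0.371/(8980×6.8813e-06) = 6.004 m
R = ρL/A = (4.72×10^-7)(6.004)/(6.8813e-06) = 0.4118 Ω
P = I²R = (10.8)² × 0.4118 = 48.0 W

48.0 W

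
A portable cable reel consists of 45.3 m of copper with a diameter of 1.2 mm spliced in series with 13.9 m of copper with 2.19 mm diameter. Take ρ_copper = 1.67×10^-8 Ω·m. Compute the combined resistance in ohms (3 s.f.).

0.731 Ω

Segment 1: A = π(d/2)² = π(6.0000e-04 m)² = 1.131e-06 m²
R₁ = ρL/A = (1.67×10^-8)(45.3)/(1.131e-06) = 0.6689 Ω
Segment 2: A = π(d/2)² = π(1.0950e-03 m)² = 3.767e-06 m²
R₂ = (1.67×10^-8)(13.9)/(3.767e-06) = 0.06162 Ω
R = R₁ + R₂ = 0.731 Ω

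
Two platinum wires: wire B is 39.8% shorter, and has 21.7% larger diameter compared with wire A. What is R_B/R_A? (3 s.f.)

R ∝ L/d², so R_B/R_A = (1 − 39.8/100) × (1 + 21.7/100)⁻²
= 0.602 × 0.6752 = 0.406

0.406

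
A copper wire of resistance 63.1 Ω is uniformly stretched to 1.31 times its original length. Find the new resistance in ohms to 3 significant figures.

108 Ω

Volume constant ⇒ A' = A/k with k = 1.31. R' = ρ(kL)/(A/k) = k²R.
R' = 1.716 × 63.1 = 108 Ω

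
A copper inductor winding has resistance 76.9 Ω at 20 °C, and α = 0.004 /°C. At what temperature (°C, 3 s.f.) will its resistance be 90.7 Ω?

64.9 °C

R = R₀(1 + α(T − T₀)) ⇒ T = T₀ + (R/R₀ − 1)/α
T = 20 + (90.7/76.9 − 1)/0.004 = 20 + (0.1795)/0.004 = 64.9 °C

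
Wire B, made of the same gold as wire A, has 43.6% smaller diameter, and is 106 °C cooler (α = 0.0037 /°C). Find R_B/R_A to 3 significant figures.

1.91

R ∝ ρL/d² with ρ ∝ (1+αΔT), so R_B/R_A = (1 − 43.6/100)⁻² × (1 − 0.0037×106)
= 3.144 × 0.6078 = 1.91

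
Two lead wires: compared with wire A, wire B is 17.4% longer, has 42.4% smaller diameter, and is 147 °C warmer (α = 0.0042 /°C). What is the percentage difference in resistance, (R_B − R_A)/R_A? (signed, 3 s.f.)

472%

R ∝ ρL/d² with ρ ∝ (1+αΔT), so R_B/R_A = (1 + 17.4/100) × (1 − 42.4/100)⁻² × (1 + 0.0042×147)
= 1.174 × 3.014 × 1.617 = 5.723
(R_B − R_A)/R_A = 5.723 − 1 = 472%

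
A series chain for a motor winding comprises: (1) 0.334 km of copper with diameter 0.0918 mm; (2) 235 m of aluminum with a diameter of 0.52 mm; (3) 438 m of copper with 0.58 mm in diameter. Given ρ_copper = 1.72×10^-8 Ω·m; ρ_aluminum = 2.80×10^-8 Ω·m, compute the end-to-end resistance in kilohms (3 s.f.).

0.927 kΩ

Seg 1: A = π(d/2)² = π(4.5900e-05 m)² = 6.619e-09 m²
R_1 = (1.72×10^-8)(334)/(6.619e-09) = 868 Ω
Seg 2: A = π(d/2)² = π(2.6000e-04 m)² = 2.124e-07 m²
R_2 = (2.80×10^-8)(235)/(2.124e-07) = 30.98 Ω
Seg 3: A = π(d/2)² = π(2.9000e-04 m)² = 2.642e-07 m²
R_3 = (1.72×10^-8)(438)/(2.642e-07) = 28.51 Ω
R_total = R_1 + R_2 + R_3 = 0.927 kΩ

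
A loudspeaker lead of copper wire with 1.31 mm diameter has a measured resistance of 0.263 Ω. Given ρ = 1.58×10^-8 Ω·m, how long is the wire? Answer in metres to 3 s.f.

A = π(d/2)² = π(6.5500e-04 m)² = 1.348e-06 m²
L = RA/ρ = (0.263)(1.348e-06)/(1.58×10^-8) = 22.4 m

22.4 m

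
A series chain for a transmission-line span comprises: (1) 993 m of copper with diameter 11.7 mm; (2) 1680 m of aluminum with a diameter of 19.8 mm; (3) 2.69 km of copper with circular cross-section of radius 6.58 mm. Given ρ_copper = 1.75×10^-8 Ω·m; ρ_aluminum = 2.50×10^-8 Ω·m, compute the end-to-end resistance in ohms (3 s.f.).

Seg 1: A = π(d/2)² = π(5.8500e-03 m)² = 1.075e-04 m²
R_1 = (1.75×10^-8)(993)/(1.075e-04) = 0.1616 Ω
Seg 2: A = π(d/2)² = π(9.9000e-03 m)² = 3.079e-04 m²
R_2 = (2.50×10^-8)(1680)/(3.079e-04) = 0.1364 Ω
Seg 3: A = πr² = π(6.5800e-03 m)² = 1.360e-04 m²
R_3 = (1.75×10^-8)(2690)/(1.360e-04) = 0.3461 Ω
R_total = R_1 + R_2 + R_3 = 0.644 Ω

0.644 Ω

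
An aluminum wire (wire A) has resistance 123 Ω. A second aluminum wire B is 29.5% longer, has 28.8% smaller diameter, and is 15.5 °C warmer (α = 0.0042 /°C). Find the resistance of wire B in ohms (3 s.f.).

R ∝ ρL/d² with ρ ∝ (1+αΔT), so R_B/R_A = (1 + 29.5/100) × (1 − 28.8/100)⁻² × (1 + 0.0042×15.5)
= 1.295 × 1.973 × 1.065 = 2.721
R_B = 2.721 × 123 = 335 Ω

335 Ω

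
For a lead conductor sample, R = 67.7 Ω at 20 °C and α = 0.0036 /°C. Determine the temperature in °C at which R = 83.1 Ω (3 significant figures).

83.2 °C

R = R₀(1 + α(T − T₀)) ⇒ T = T₀ + (R/R₀ − 1)/α
T = 20 + (83.1/67.7 − 1)/0.0036 = 20 + (0.2275)/0.0036 = 83.2 °C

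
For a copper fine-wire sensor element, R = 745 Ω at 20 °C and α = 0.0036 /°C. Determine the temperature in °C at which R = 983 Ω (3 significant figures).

109 °C

R = R₀(1 + α(T − T₀)) ⇒ T = T₀ + (R/R₀ − 1)/α
T = 20 + (983/745 − 1)/0.0036 = 20 + (0.3195)/0.0036 = 109 °C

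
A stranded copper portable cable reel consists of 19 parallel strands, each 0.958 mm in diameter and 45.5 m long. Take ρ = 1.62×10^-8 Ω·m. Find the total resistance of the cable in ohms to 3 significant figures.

0.0538 Ω

A_strand = π(4.7900e-04 m)² = 7.208e-07 m²
R_strand = ρL/A = (1.62×10^-8)(45.5)/(7.208e-07) = 1.023 Ω
R_total = R_strand/N = 1.023/19 = 0.0538 Ω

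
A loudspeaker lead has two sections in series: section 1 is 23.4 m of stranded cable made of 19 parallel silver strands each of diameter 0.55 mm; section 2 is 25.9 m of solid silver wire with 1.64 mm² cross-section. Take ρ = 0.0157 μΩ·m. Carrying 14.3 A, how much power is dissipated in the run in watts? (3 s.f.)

67.3 W

ρ = 0.0157 μΩ·m = 1.57×10^-8 Ω·m
Section 1: A_strand = π(2.7500e-04)² = 2.376e-07 m²; R₁ = ρL/(N·A_s) = (1.57×10^-8)(23.4)/(19×2.376e-07) = 0.08139 Ω
Section 2: A = 1.64 mm² = 1.640e-06 m²
R₂ = (1.57×10^-8)(25.9)/(1.640e-06) = 0.2479 Ω
R = R₁ + R₂ = 0.3293 Ω
P = I²R = (14.3)² × 0.3293 = 67.3 W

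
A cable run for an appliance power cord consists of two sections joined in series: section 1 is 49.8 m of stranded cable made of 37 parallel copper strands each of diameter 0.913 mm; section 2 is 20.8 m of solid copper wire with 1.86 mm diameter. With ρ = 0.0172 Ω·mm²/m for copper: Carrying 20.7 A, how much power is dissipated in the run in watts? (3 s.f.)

ρ = 0.0172 Ω·mm²/m = 1.72×10^-8 Ω·m
Section 1: A_strand = π(4.5650e-04)² = 6.547e-07 m²; R₁ = ρL/(N·A_s) = (1.72×10^-8)(49.8)/(37×6.547e-07) = 0.03536 Ω
Section 2: A = π(d/2)² = π(9.3000e-04 m)² = 2.717e-06 m²
R₂ = (1.72×10^-8)(20.8)/(2.717e-06) = 0.1317 Ω
R = R₁ + R₂ = 0.167 Ω
P = I²R = (20.7)² × 0.167 = 71.6 W

71.6 W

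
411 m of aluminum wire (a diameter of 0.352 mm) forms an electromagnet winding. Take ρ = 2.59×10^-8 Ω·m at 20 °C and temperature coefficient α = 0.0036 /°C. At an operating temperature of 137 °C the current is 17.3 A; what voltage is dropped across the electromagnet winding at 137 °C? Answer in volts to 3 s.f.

A = π(d/2)² = π(1.7600e-04 m)² = 9.731e-08 m²
R₍20₎ = ρL/A = (2.59×10^-8)(411)/(9.731e-08) = 109.4 Ω
R₍137₎ = R₍20₎(1 + αΔT) = 109.4 × (1 + 0.0036×117) = 155.5 Ω
V = IR = 17.3 × 155.5 = 2690 V

2690 V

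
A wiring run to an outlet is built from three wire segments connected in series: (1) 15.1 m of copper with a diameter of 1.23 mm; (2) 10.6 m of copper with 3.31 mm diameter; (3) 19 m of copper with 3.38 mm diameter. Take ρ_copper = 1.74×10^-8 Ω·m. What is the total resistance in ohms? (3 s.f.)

0.279 Ω

Seg 1: A = π(d/2)² = π(6.1500e-04 m)² = 1.188e-06 m²
R_1 = (1.74×10^-8)(15.1)/(1.188e-06) = 0.2211 Ω
Seg 2: A = π(d/2)² = π(1.6550e-03 m)² = 8.605e-06 m²
R_2 = (1.74×10^-8)(10.6)/(8.605e-06) = 0.02143 Ω
Seg 3: A = π(d/2)² = π(1.6900e-03 m)² = 8.973e-06 m²
R_3 = (1.74×10^-8)(19)/(8.973e-06) = 0.03685 Ω
R_total = R_1 + R_2 + R_3 = 0.279 Ω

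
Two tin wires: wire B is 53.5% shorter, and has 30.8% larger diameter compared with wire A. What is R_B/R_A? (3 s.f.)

R ∝ L/d², so R_B/R_A = (1 − 53.5/100) × (1 + 30.8/100)⁻²
= 0.465 × 0.5845 = 0.272

0.272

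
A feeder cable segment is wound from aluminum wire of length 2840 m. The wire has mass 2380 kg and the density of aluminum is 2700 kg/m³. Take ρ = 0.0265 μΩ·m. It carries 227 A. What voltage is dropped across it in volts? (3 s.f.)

55.0 V

ρ = 0.0265 μΩ·m = 2.65×10^-8 Ω·m
A = m/(density·L) = 2380/(2700×2840) = 3.1038e-04 m²
R = ρL/A = (2.65×10^-8)(2840)/(3.1038e-04) = 0.2425 Ω
V = IR = 227 × 0.2425 = 55.0 V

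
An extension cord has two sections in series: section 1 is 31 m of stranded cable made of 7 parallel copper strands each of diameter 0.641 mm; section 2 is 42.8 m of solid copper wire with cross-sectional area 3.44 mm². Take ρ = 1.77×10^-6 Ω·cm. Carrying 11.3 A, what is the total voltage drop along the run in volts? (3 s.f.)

ρ = 1.77×10^-6 Ω·cm = 1.77×10^-8 Ω·m
Section 1: A_strand = π(3.2050e-04)² = 3.227e-07 m²; R₁ = ρL/(N·A_s) = (1.77×10^-8)(31)/(7×3.227e-07) = 0.2429 Ω
Section 2: A = 3.44 mm² = 3.440e-06 m²
R₂ = (1.77×10^-8)(42.8)/(3.440e-06) = 0.2202 Ω
R = R₁ + R₂ = 0.4631 Ω
V = IR = 11.3 × 0.4631 = 5.23 V

5.23 V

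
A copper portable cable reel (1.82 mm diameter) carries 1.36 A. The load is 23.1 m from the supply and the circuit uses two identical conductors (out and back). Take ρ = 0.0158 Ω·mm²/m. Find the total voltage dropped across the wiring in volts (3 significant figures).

0.382 V

ρ = 0.0158 Ω·mm²/m = 1.58×10^-8 Ω·m
A = π(d/2)² = π(9.1000e-04 m)² = 2.602e-06 m²
Total conductor length (both ways) L = 2 × 23.1 = 46.2 m
R = ρL/A = (1.58×10^-8)(46.2)/(2.602e-06) = 0.2806 Ω
V = IR = 1.36 × 0.2806 = 0.382 V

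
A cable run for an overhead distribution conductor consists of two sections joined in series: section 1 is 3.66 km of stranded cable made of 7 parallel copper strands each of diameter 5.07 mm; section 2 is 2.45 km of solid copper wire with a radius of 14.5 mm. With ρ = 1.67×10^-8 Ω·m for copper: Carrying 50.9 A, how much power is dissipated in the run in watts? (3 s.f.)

Section 1: A_strand = π(2.5350e-03)² = 2.019e-05 m²; R₁ = ρL/(N·A_s) = (1.67×10^-8)(3660)/(7×2.019e-05) = 0.4325 Ω
Section 2: A = πr² = π(1.4500e-02 m)² = 6.605e-04 m²
R₂ = (1.67×10^-8)(2450)/(6.605e-04) = 0.06194 Ω
R = R₁ + R₂ = 0.4945 Ω
P = I²R = (50.9)² × 0.4945 = 1280 W

1280 W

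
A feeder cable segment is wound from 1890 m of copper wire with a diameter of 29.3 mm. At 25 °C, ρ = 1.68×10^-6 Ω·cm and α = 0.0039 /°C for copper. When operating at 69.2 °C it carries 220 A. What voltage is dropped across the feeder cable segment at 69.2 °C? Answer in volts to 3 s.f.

ρ = 1.68×10^-6 Ω·cm = 1.68×10^-8 Ω·m
A = π(d/2)² = π(1.4650e-02 m)² = 6.743e-04 m²
R₍25₎ = ρL/A = (1.68×10^-8)(1890)/(6.743e-04) = 0.04709 Ω
R₍69.2₎ = R₍25₎(1 + αΔT) = 0.04709 × (1 + 0.0039×44.2) = 0.05521 Ω
V = IR = 220 × 0.05521 = 12.1 V

12.1 V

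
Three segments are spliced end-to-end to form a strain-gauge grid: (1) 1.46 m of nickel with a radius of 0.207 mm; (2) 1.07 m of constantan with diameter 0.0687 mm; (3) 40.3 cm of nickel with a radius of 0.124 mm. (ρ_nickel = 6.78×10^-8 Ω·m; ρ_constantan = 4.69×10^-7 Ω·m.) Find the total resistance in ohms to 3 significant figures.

137 Ω

Seg 1: A = πr² = π(2.0700e-04 m)² = 1.346e-07 m²
R_1 = (6.78×10^-8)(1.46)/(1.346e-07) = 0.7353 Ω
Seg 2: A = π(d/2)² = π(3.4350e-05 m)² = 3.707e-09 m²
R_2 = (4.69×10^-7)(1.07)/(3.707e-09) = 135.4 Ω
Seg 3: A = πr² = π(1.2400e-04 m)² = 4.831e-08 m²
R_3 = (6.78×10^-8)(0.403)/(4.831e-08) = 0.5656 Ω
R_total = R_1 + R_2 + R_3 = 137 Ω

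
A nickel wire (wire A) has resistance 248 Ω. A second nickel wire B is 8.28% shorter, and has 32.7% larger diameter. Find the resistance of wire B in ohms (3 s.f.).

R ∝ L/d², so R_B/R_A = (1 − 8.28/100) × (1 + 32.7/100)⁻²
= 0.9172 × 0.5679 = 0.5209
R_B = 0.5209 × 248 = 129 Ω

129 Ω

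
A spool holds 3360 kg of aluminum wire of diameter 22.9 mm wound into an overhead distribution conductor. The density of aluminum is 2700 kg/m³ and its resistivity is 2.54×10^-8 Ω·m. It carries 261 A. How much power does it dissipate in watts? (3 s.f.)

A = π(d/2)² = π(1.1450e-02 m)² = 4.1187e-04 m²
L = m/(density·A) = 3360/(2700×4.1187e-04) = 3021 m
R = ρL/A = (2.54×10^-8)(3021)/(4.1187e-04) = 0.1863 Ω
P = I²R = (261)² × 0.1863 = 12700 W

12700 W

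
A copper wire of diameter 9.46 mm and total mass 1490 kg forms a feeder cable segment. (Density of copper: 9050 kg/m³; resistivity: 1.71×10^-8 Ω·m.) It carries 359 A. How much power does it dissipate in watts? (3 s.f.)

A = π(d/2)² = π(4.7300e-03 m)² = 7.0287e-05 m²
L = m/(density·A) = 1490/(9050×7.0287e-05) = 2342 m
R = ρL/A = (1.71×10^-8)(2342)/(7.0287e-05) = 0.5699 Ω
P = I²R = (359)² × 0.5699 = 73400 W

73400 W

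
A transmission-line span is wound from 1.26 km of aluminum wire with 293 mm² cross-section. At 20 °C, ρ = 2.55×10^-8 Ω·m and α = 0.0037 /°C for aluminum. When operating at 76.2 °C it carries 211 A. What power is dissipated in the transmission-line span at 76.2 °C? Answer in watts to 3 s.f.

5900 W

A = 293 mm² = 2.930e-04 m²
R₍20₎ = ρL/A = (2.55×10^-8)(1260)/(2.930e-04) = 0.1097 Ω
R₍76.2₎ = R₍20₎(1 + αΔT) = 0.1097 × (1 + 0.0037×56.2) = 0.1325 Ω
P = I²R = (211)² × 0.1325 = 5900 W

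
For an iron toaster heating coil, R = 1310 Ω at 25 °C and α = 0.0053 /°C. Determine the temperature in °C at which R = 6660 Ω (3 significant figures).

R = R₀(1 + α(T − T₀)) ⇒ T = T₀ + (R/R₀ − 1)/α
T = 25 + (6660/1310 − 1)/0.0053 = 25 + (4.084)/0.0053 = 796 °C

796 °C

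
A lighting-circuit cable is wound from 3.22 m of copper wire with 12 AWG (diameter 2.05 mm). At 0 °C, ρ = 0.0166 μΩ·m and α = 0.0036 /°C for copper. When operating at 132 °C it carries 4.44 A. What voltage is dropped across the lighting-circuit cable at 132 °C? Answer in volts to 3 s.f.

0.106 V

ρ = 0.0166 μΩ·m = 1.66×10^-8 Ω·m
A = π(2.05/2 mm)² = π(1.0250e-03 m)² = 3.301e-06 m²
R₍0₎ = ρL/A = (1.66×10^-8)(3.22)/(3.301e-06) = 0.01619 Ω
R₍132₎ = R₍0₎(1 + αΔT) = 0.01619 × (1 + 0.0036×132) = 0.02389 Ω
V = IR = 4.44 × 0.02389 = 0.106 V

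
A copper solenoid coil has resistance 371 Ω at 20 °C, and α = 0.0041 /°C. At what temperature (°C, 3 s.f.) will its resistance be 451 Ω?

72.6 °C

R = R₀(1 + α(T − T₀)) ⇒ T = T₀ + (R/R₀ − 1)/α
T = 20 + (451/371 − 1)/0.0041 = 20 + (0.2156)/0.0041 = 72.6 °C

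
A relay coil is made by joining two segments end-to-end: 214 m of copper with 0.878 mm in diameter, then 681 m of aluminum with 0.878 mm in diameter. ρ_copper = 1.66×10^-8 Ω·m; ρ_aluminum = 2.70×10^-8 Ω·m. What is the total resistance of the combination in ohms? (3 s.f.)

Segment 1: A = π(d/2)² = π(4.3900e-04 m)² = 6.055e-07 m²
R₁ = ρL/A = (1.66×10^-8)(214)/(6.055e-07) = 5.867 Ω
R₂ = (2.70×10^-8)(681)/(6.055e-07) = 30.37 Ω
R = R₁ + R₂ = 36.2 Ω

36.2 Ω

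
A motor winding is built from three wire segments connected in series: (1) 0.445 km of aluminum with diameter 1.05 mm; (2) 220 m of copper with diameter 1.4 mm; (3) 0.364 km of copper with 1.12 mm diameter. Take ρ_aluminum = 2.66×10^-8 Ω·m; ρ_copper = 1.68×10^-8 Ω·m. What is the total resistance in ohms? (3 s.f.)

Seg 1: A = π(d/2)² = π(5.2500e-04 m)² = 8.659e-07 m²
R_1 = (2.66×10^-8)(445)/(8.659e-07) = 13.67 Ω
Seg 2: A = π(d/2)² = π(7.0000e-04 m)² = 1.539e-06 m²
R_2 = (1.68×10^-8)(220)/(1.539e-06) = 2.401 Ω
Seg 3: A = π(d/2)² = π(5.6000e-04 m)² = 9.852e-07 m²
R_3 = (1.68×10^-8)(364)/(9.852e-07) = 6.207 Ω
R_total = R_1 + R_2 + R_3 = 22.3 Ω

22.3 Ω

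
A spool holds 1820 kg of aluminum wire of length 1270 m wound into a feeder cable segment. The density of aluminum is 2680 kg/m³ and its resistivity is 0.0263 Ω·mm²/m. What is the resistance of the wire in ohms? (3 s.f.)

ρ = 0.0263 Ω·mm²/m = 2.63×10^-8 Ω·m
A = m/(density·L) = 1820/(2680×1270) = 5.3473e-04 m²
R = ρL/A = (2.63×10^-8)(1270)/(5.3473e-04) = 0.0625 Ω

0.0625 Ω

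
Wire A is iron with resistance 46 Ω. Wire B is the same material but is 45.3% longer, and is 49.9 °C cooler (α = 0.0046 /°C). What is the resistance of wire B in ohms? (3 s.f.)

51.5 Ω

R ∝ ρL/d² with ρ ∝ (1+αΔT), so R_B/R_A = (1 + 45.3/100) × (1 − 0.0046×49.9)
= 1.453 × 0.7705 = 1.119
R_B = 1.119 × 46 = 51.5 Ω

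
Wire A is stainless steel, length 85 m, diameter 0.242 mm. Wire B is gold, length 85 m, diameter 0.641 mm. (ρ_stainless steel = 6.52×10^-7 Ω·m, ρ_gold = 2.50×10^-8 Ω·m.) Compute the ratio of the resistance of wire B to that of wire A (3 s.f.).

0.00547

R ∝ ρL/d², so R_B/R_A = (ρ_B/ρ_A) × (d_A/d_B)²
= (2.50×10^-8/6.52×10^-7) × (0.242/0.641)² = 0.00547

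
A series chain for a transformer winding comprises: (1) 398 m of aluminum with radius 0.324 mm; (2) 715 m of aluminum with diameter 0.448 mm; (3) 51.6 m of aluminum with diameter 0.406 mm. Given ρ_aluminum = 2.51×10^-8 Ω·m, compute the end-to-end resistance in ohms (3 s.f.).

154 Ω

Seg 1: A = πr² = π(3.2400e-04 m)² = 3.298e-07 m²
R_1 = (2.51×10^-8)(398)/(3.298e-07) = 30.29 Ω
Seg 2: A = π(d/2)² = π(2.2400e-04 m)² = 1.576e-07 m²
R_2 = (2.51×10^-8)(715)/(1.576e-07) = 113.9 Ω
Seg 3: A = π(d/2)² = π(2.0300e-04 m)² = 1.295e-07 m²
R_3 = (2.51×10^-8)(51.6)/(1.295e-07) = 10 Ω
R_total = R_1 + R_2 + R_3 = 154 Ω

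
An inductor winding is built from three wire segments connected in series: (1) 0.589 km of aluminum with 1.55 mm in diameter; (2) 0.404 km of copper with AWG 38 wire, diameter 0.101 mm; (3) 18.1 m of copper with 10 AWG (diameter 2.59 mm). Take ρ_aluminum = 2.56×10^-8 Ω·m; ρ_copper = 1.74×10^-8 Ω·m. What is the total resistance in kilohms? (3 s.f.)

0.885 kΩ

Seg 1: A = π(d/2)² = π(7.7500e-04 m)² = 1.887e-06 m²
R_1 = (2.56×10^-8)(589)/(1.887e-06) = 7.991 Ω
Seg 2: A = π(0.101/2 mm)² = π(5.0500e-05 m)² = 8.012e-09 m²
R_2 = (1.74×10^-8)(404)/(8.012e-09) = 877.4 Ω
Seg 3: A = π(2.59/2 mm)² = π(1.2950e-03 m)² = 5.269e-06 m²
R_3 = (1.74×10^-8)(18.1)/(5.269e-06) = 0.05978 Ω
R_total = R_1 + R_2 + R_3 = 0.885 kΩ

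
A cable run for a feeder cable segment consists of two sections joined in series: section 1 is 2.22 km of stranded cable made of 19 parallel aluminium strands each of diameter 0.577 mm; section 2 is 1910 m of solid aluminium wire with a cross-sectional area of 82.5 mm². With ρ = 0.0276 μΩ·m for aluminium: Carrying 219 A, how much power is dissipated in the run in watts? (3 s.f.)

ρ = 0.0276 μΩ·m = 2.76×10^-8 Ω·m
Section 1: A_strand = π(2.8850e-04)² = 2.615e-07 m²; R₁ = ρL/(N·A_s) = (2.76×10^-8)(2220)/(19×2.615e-07) = 12.33 Ω
Section 2: A = 82.5 mm² = 8.250e-05 m²
R₂ = (2.76×10^-8)(1910)/(8.250e-05) = 0.639 Ω
R = R₁ + R₂ = 12.97 Ω
P = I²R = (219)² × 12.97 = 6.22×10^5 W

6.22×10^5 W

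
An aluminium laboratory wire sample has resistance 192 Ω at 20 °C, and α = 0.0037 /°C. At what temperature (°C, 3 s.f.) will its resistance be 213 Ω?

R = R₀(1 + α(T − T₀)) ⇒ T = T₀ + (R/R₀ − 1)/α
T = 20 + (213/192 − 1)/0.0037 = 20 + (0.1094)/0.0037 = 49.6 °C

49.6 °C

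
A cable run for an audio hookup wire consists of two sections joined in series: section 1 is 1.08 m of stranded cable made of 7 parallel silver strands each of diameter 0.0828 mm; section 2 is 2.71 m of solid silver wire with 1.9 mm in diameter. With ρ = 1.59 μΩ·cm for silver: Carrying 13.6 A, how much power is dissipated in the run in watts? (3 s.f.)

87.1 W

ρ = 1.59 μΩ·cm = 1.59×10^-8 Ω·m
Section 1: A_strand = π(4.1400e-05)² = 5.385e-09 m²; R₁ = ρL/(N·A_s) = (1.59×10^-8)(1.08)/(7×5.385e-09) = 0.4556 Ω
Section 2: A = π(d/2)² = π(9.5000e-04 m)² = 2.835e-06 m²
R₂ = (1.59×10^-8)(2.71)/(2.835e-06) = 0.0152 Ω
R = R₁ + R₂ = 0.4708 Ω
P = I²R = (13.6)² × 0.4708 = 87.1 W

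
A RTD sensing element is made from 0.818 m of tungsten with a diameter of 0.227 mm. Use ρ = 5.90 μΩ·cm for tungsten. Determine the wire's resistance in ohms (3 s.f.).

ρ = 5.90 μΩ·cm = 5.90×10^-8 Ω·m
A = π(d/2)² = π(1.1350e-04 m)² = 4.047e-08 m²
R = ρL/A = (5.90×10^-8)(0.818 m)/(4.047e-08 m²) = 1.19 Ω

1.19 Ω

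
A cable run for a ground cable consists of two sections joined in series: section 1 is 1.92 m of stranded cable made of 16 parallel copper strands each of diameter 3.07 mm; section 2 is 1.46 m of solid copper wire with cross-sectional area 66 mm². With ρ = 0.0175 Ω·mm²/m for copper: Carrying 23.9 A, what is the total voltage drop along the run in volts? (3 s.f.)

0.0160 V

ρ = 0.0175 Ω·mm²/m = 1.75×10^-8 Ω·m
Section 1: A_strand = π(1.5350e-03)² = 7.402e-06 m²; R₁ = ρL/(N·A_s) = (1.75×10^-8)(1.92)/(16×7.402e-06) = 2.837×10^-4 Ω
Section 2: A = 66 mm² = 6.600e-05 m²
R₂ = (1.75×10^-8)(1.46)/(6.600e-05) = 3.871×10^-4 Ω
R = R₁ + R₂ = 6.708×10^-4 Ω
V = IR = 23.9 × 6.708×10^-4 = 0.0160 V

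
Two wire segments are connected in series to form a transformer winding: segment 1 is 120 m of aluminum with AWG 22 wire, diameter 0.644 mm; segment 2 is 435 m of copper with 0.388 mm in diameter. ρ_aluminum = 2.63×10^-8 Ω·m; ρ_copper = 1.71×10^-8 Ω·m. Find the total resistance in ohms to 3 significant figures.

72.6 Ω

Segment 1: A = π(0.644/2 mm)² = π(3.2200e-04 m)² = 3.257e-07 m²
R₁ = ρL/A = (2.63×10^-8)(120)/(3.257e-07) = 9.689 Ω
Segment 2: A = π(d/2)² = π(1.9400e-04 m)² = 1.182e-07 m²
R₂ = (1.71×10^-8)(435)/(1.182e-07) = 62.91 Ω
R = R₁ + R₂ = 72.6 Ω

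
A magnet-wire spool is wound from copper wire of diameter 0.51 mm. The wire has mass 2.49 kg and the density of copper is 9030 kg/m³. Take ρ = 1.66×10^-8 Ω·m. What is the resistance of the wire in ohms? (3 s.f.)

A = π(d/2)² = π(2.5500e-04 m)² = 2.0428e-07 m²
L = m/(density·A) = 2.49/(9030×2.0428e-07) = 1350 m
R = ρL/A = (1.66×10^-8)(1350)/(2.0428e-07) = 110 Ω

110 Ω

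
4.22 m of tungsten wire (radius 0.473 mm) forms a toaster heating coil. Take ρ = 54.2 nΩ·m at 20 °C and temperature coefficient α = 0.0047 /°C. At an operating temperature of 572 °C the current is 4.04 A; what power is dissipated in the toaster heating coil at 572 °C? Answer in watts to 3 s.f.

ρ = 54.2 nΩ·m = 5.42×10^-8 Ω·m
A = πr² = π(4.7300e-04 m)² = 7.029e-07 m²
R₍20₎ = ρL/A = (5.42×10^-8)(4.22)/(7.029e-07) = 0.3254 Ω
R₍572₎ = R₍20₎(1 + αΔT) = 0.3254 × (1 + 0.0047×552) = 1.17 Ω
P = I²R = (4.04)² × 1.17 = 19.1 W

19.1 W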